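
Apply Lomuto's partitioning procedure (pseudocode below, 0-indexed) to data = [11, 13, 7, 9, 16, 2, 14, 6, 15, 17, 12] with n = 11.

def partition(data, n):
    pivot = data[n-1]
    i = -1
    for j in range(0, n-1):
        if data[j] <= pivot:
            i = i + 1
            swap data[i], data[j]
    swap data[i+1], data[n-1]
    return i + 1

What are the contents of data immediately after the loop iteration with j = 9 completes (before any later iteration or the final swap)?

[11, 7, 9, 2, 6, 13, 14, 16, 15, 17, 12]

pivot=12, i=-1
j=0: 11≤12, i=0, swap(0,0) ⇒ [11, 13, 7, 9, 16, 2, 14, 6, 15, 17, 12]
j=1: 13>12, skip
j=2: 7≤12, i=1, swap(1,2) ⇒ [11, 7, 13, 9, 16, 2, 14, 6, 15, 17, 12]
j=3: 9≤12, i=2, swap(2,3) ⇒ [11, 7, 9, 13, 16, 2, 14, 6, 15, 17, 12]
j=4: 16>12, skip
j=5: 2≤12, i=3, swap(3,5) ⇒ [11, 7, 9, 2, 16, 13, 14, 6, 15, 17, 12]
j=6: 14>12, skip
j=7: 6≤12, i=4, swap(4,7) ⇒ [11, 7, 9, 2, 6, 13, 14, 16, 15, 17, 12]
j=8: 15>12, skip
j=9: 17>12, skip
(after j=9) data = [11, 7, 9, 2, 6, 13, 14, 16, 15, 17, 12]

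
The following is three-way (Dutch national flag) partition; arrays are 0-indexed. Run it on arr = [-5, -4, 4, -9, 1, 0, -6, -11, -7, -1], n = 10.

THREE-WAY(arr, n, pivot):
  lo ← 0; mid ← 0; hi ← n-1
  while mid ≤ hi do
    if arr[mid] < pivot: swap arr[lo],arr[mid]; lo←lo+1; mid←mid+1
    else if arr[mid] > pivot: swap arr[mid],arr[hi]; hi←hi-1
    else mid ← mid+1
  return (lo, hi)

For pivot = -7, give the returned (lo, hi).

pivot = -7; lo=0, mid=0, hi=9
arr[mid]=-5>-7: swap arr[0],arr[9]; hi=8 → [-1, -4, 4, -9, 1, 0, -6, -11, -7, -5]
arr[mid]=-1>-7: swap arr[0],arr[8]; hi=7 → [-7, -4, 4, -9, 1, 0, -6, -11, -1, -5]
arr[mid]=-7=-7: mid=1
arr[mid]=-4>-7: swap arr[1],arr[7]; hi=6 → [-7, -11, 4, -9, 1, 0, -6, -4, -1, -5]
arr[mid]=-11<-7: swap arr[0],arr[1]; lo=1,mid=2 → [-11, -7, 4, -9, 1, 0, -6, -4, -1, -5]
arr[mid]=4>-7: swap arr[2],arr[6]; hi=5 → [-11, -7, -6, -9, 1, 0, 4, -4, -1, -5]
arr[mid]=-6>-7: swap arr[2],arr[5]; hi=4 → [-11, -7, 0, -9, 1, -6, 4, -4, -1, -5]
arr[mid]=0>-7: swap arr[2],arr[4]; hi=3 → [-11, -7, 1, -9, 0, -6, 4, -4, -1, -5]
arr[mid]=1>-7: swap arr[2],arr[3]; hi=2 → [-11, -7, -9, 1, 0, -6, 4, -4, -1, -5]
arr[mid]=-9<-7: swap arr[1],arr[2]; lo=2,mid=3 → [-11, -9, -7, 1, 0, -6, 4, -4, -1, -5]
end: lo=2, hi=2; arr = [-11, -9, -7, 1, 0, -6, 4, -4, -1, -5]

(2, 2)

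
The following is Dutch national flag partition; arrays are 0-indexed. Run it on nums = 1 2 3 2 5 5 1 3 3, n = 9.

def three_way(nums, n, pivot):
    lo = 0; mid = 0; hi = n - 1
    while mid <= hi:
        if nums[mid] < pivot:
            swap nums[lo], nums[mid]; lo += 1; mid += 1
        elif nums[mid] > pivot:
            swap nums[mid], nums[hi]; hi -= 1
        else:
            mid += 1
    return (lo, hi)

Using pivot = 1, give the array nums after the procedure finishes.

lo=0 mid=0 hi=8
1=1: mid=1
2>1: swap(1,8), hi=7 ⇒ 1 3 3 2 5 5 1 3 2
3>1: swap(1,7), hi=6 ⇒ 1 3 3 2 5 5 1 3 2
3>1: swap(1,6), hi=5 ⇒ 1 1 3 2 5 5 3 3 2
1=1: mid=2
3>1: swap(2,5), hi=4 ⇒ 1 1 5 2 5 3 3 3 2
5>1: swap(2,4), hi=3 ⇒ 1 1 5 2 5 3 3 3 2
5>1: swap(2,3), hi=2 ⇒ 1 1 2 5 5 3 3 3 2
2>1: swap(2,2), hi=1 ⇒ 1 1 2 5 5 3 3 3 2
done. lo=0 hi=1; nums=1 1 2 5 5 3 3 3 2

1 1 2 5 5 3 3 3 2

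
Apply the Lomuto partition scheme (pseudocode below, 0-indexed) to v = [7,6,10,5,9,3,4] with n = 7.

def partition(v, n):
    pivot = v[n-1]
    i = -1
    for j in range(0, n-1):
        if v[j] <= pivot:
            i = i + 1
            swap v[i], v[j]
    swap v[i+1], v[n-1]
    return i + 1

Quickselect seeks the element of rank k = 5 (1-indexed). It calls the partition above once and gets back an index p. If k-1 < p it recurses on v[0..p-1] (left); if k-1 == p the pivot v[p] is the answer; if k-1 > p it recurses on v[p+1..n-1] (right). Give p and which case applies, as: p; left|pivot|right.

pivot = v[6] = 4; i = -1
j=0: v[0]=7 > 4 → no swap
j=1: v[1]=6 > 4 → no swap
j=2: v[2]=10 > 4 → no swap
j=3: v[3]=5 > 4 → no swap
j=4: v[4]=9 > 4 → no swap
j=5: v[5]=3 ≤ 4 → i=0, swap v[0],v[5] → [3,6,10,5,9,7,4]
final swap v[1],v[6] → [3,4,10,5,9,7,6]; return 1
p = 1; k-1 = 4 > 1 ⇒ right

1; right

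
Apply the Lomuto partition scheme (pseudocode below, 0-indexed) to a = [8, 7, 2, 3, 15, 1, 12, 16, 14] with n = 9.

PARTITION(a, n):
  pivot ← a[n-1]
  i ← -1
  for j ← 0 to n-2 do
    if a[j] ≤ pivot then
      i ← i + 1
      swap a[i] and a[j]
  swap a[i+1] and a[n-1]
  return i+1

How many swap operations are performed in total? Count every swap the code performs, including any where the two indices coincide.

7

pivot = a[8] = 14; i = -1
j=0: a[0]=8 ≤ 14 → i=0, swap a[0],a[0] (no change) → [8, 7, 2, 3, 15, 1, 12, 16, 14]
j=1: a[1]=7 ≤ 14 → i=1, swap a[1],a[1] (no change) → [8, 7, 2, 3, 15, 1, 12, 16, 14]
j=2: a[2]=2 ≤ 14 → i=2, swap a[2],a[2] (no change) → [8, 7, 2, 3, 15, 1, 12, 16, 14]
j=3: a[3]=3 ≤ 14 → i=3, swap a[3],a[3] (no change) → [8, 7, 2, 3, 15, 1, 12, 16, 14]
j=4: a[4]=15 > 14 → no swap
j=5: a[5]=1 ≤ 14 → i=4, swap a[4],a[5] → [8, 7, 2, 3, 1, 15, 12, 16, 14]
j=6: a[6]=12 ≤ 14 → i=5, swap a[5],a[6] → [8, 7, 2, 3, 1, 12, 15, 16, 14]
j=7: a[7]=16 > 14 → no swap
final swap a[6],a[8] → [8, 7, 2, 3, 1, 12, 14, 16, 15]; return 6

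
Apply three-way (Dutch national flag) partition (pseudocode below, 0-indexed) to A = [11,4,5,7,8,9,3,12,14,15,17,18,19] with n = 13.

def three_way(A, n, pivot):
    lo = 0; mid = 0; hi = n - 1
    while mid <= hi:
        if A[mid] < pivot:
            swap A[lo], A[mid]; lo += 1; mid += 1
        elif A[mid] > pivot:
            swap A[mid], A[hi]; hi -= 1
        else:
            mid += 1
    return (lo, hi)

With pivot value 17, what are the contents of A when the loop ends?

pivot = 17; lo=0, mid=0, hi=12
A[mid]=11<17: swap A[0],A[0]; lo=1,mid=1 → [11,4,5,7,8,9,3,12,14,15,17,18,19]
A[mid]=4<17: swap A[1],A[1]; lo=2,mid=2 → [11,4,5,7,8,9,3,12,14,15,17,18,19]
A[mid]=5<17: swap A[2],A[2]; lo=3,mid=3 → [11,4,5,7,8,9,3,12,14,15,17,18,19]
A[mid]=7<17: swap A[3],A[3]; lo=4,mid=4 → [11,4,5,7,8,9,3,12,14,15,17,18,19]
A[mid]=8<17: swap A[4],A[4]; lo=5,mid=5 → [11,4,5,7,8,9,3,12,14,15,17,18,19]
A[mid]=9<17: swap A[5],A[5]; lo=6,mid=6 → [11,4,5,7,8,9,3,12,14,15,17,18,19]
A[mid]=3<17: swap A[6],A[6]; lo=7,mid=7 → [11,4,5,7,8,9,3,12,14,15,17,18,19]
A[mid]=12<17: swap A[7],A[7]; lo=8,mid=8 → [11,4,5,7,8,9,3,12,14,15,17,18,19]
A[mid]=14<17: swap A[8],A[8]; lo=9,mid=9 → [11,4,5,7,8,9,3,12,14,15,17,18,19]
A[mid]=15<17: swap A[9],A[9]; lo=10,mid=10 → [11,4,5,7,8,9,3,12,14,15,17,18,19]
A[mid]=17=17: mid=11
A[mid]=18>17: swap A[11],A[12]; hi=11 → [11,4,5,7,8,9,3,12,14,15,17,19,18]
A[mid]=19>17: swap A[11],A[11]; hi=10 → [11,4,5,7,8,9,3,12,14,15,17,19,18]
end: lo=10, hi=10; A = [11,4,5,7,8,9,3,12,14,15,17,19,18]

[11,4,5,7,8,9,3,12,14,15,17,19,18]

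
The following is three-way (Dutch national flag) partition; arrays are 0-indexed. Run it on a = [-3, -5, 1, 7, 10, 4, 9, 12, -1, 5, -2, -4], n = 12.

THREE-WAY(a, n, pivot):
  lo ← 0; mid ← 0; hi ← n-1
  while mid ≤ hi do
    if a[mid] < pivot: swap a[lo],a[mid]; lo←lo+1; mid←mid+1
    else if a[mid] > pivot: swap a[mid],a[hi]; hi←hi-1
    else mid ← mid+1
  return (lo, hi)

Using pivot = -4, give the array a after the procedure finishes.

lo=0 mid=0 hi=11
-3>-4: swap(0,11), hi=10 ⇒ [-4, -5, 1, 7, 10, 4, 9, 12, -1, 5, -2, -3]
-4=-4: mid=1
-5<-4: swap(0,1), lo=1 mid=2 ⇒ [-5, -4, 1, 7, 10, 4, 9, 12, -1, 5, -2, -3]
1>-4: swap(2,10), hi=9 ⇒ [-5, -4, -2, 7, 10, 4, 9, 12, -1, 5, 1, -3]
-2>-4: swap(2,9), hi=8 ⇒ [-5, -4, 5, 7, 10, 4, 9, 12, -1, -2, 1, -3]
5>-4: swap(2,8), hi=7 ⇒ [-5, -4, -1, 7, 10, 4, 9, 12, 5, -2, 1, -3]
-1>-4: swap(2,7), hi=6 ⇒ [-5, -4, 12, 7, 10, 4, 9, -1, 5, -2, 1, -3]
12>-4: swap(2,6), hi=5 ⇒ [-5, -4, 9, 7, 10, 4, 12, -1, 5, -2, 1, -3]
9>-4: swap(2,5), hi=4 ⇒ [-5, -4, 4, 7, 10, 9, 12, -1, 5, -2, 1, -3]
4>-4: swap(2,4), hi=3 ⇒ [-5, -4, 10, 7, 4, 9, 12, -1, 5, -2, 1, -3]
10>-4: swap(2,3), hi=2 ⇒ [-5, -4, 7, 10, 4, 9, 12, -1, 5, -2, 1, -3]
7>-4: swap(2,2), hi=1 ⇒ [-5, -4, 7, 10, 4, 9, 12, -1, 5, -2, 1, -3]
done. lo=1 hi=1; a=[-5, -4, 7, 10, 4, 9, 12, -1, 5, -2, 1, -3]

[-5, -4, 7, 10, 4, 9, 12, -1, 5, -2, 1, -3]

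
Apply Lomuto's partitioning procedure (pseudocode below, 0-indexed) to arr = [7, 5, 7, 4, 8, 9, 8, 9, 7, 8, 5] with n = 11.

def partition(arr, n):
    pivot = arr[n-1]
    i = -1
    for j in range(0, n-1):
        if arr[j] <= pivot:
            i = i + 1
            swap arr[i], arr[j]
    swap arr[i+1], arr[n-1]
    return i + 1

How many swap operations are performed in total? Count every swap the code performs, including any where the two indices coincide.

3

pivot = arr[10] = 5; i = -1
j=0: arr[0]=7 > 5 → no swap
j=1: arr[1]=5 ≤ 5 → i=0, swap arr[0],arr[1] → [5, 7, 7, 4, 8, 9, 8, 9, 7, 8, 5]
j=2: arr[2]=7 > 5 → no swap
j=3: arr[3]=4 ≤ 5 → i=1, swap arr[1],arr[3] → [5, 4, 7, 7, 8, 9, 8, 9, 7, 8, 5]
j=4: arr[4]=8 > 5 → no swap
j=5: arr[5]=9 > 5 → no swap
j=6: arr[6]=8 > 5 → no swap
j=7: arr[7]=9 > 5 → no swap
j=8: arr[8]=7 > 5 → no swap
j=9: arr[9]=8 > 5 → no swap
final swap arr[2],arr[10] → [5, 4, 5, 7, 8, 9, 8, 9, 7, 8, 7]; return 2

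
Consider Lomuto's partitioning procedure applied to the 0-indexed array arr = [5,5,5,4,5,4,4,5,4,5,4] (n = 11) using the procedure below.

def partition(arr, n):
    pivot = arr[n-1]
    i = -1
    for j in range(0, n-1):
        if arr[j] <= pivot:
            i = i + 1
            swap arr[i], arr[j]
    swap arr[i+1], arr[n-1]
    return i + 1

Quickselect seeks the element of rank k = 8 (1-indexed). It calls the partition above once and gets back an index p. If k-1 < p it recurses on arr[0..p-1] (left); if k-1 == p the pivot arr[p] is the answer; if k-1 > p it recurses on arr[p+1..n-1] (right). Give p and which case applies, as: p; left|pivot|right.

4; right

pivot=4, i=-1
j=0: 5>4, skip
j=1: 5>4, skip
j=2: 5>4, skip
j=3: 4≤4, i=0, swap(0,3) ⇒ [4,5,5,5,5,4,4,5,4,5,4]
j=4: 5>4, skip
j=5: 4≤4, i=1, swap(1,5) ⇒ [4,4,5,5,5,5,4,5,4,5,4]
j=6: 4≤4, i=2, swap(2,6) ⇒ [4,4,4,5,5,5,5,5,4,5,4]
j=7: 5>4, skip
j=8: 4≤4, i=3, swap(3,8) ⇒ [4,4,4,4,5,5,5,5,5,5,4]
j=9: 5>4, skip
swap(4,10) ⇒ [4,4,4,4,4,5,5,5,5,5,5]; return 4
p = 4; k-1 = 7 > 4 ⇒ right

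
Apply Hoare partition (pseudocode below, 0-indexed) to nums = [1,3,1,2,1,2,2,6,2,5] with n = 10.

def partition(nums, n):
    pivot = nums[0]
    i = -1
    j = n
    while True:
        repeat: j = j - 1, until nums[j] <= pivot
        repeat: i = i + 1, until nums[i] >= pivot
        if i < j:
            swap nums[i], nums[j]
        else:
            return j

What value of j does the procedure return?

pivot=1
j stops at 4 (1), i stops at 0 (1); swap ⇒ [1,3,1,2,1,2,2,6,2,5]
j stops at 2 (1), i stops at 1 (3); swap ⇒ [1,1,3,2,1,2,2,6,2,5]
j stops at 1, i stops at 2; i≥j ⇒ return 1. nums=[1,1,3,2,1,2,2,6,2,5]

1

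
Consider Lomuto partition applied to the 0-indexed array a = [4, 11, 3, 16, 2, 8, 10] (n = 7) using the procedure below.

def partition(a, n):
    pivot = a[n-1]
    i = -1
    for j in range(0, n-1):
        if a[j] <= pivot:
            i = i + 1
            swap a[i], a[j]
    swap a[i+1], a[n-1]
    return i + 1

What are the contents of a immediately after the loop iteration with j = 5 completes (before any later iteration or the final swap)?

pivot=10, i=-1
j=0: 4≤10, i=0, swap(0,0) ⇒ [4, 11, 3, 16, 2, 8, 10]
j=1: 11>10, skip
j=2: 3≤10, i=1, swap(1,2) ⇒ [4, 3, 11, 16, 2, 8, 10]
j=3: 16>10, skip
j=4: 2≤10, i=2, swap(2,4) ⇒ [4, 3, 2, 16, 11, 8, 10]
j=5: 8≤10, i=3, swap(3,5) ⇒ [4, 3, 2, 8, 11, 16, 10]
(after j=5) a = [4, 3, 2, 8, 11, 16, 10]

[4, 3, 2, 8, 11, 16, 10]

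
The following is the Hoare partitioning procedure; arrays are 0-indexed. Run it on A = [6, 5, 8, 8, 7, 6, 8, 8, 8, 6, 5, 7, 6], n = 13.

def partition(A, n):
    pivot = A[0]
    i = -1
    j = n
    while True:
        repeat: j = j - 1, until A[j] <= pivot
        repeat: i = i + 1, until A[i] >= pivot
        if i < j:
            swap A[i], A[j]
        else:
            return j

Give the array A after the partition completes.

pivot = A[0] = 6; i = -1, j = 13
j→12 (A[12]=6≤6), i→0 (A[0]=6≥6); i<j, swap → [6, 5, 8, 8, 7, 6, 8, 8, 8, 6, 5, 7, 6]
j→10 (A[10]=5≤6), i→2 (A[2]=8≥6); i<j, swap → [6, 5, 5, 8, 7, 6, 8, 8, 8, 6, 8, 7, 6]
j→9 (A[9]=6≤6), i→3 (A[3]=8≥6); i<j, swap → [6, 5, 5, 6, 7, 6, 8, 8, 8, 8, 8, 7, 6]
j→5 (A[5]=6≤6), i→4 (A[4]=7≥6); i<j, swap → [6, 5, 5, 6, 6, 7, 8, 8, 8, 8, 8, 7, 6]
j→4, i→5; i≥j, return j=4. A = [6, 5, 5, 6, 6, 7, 8, 8, 8, 8, 8, 7, 6]

[6, 5, 5, 6, 6, 7, 8, 8, 8, 8, 8, 7, 6]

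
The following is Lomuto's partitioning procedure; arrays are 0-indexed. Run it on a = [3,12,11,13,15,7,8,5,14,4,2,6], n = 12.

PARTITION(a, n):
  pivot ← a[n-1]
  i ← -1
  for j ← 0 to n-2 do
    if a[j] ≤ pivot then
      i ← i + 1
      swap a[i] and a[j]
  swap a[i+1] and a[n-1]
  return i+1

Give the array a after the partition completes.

pivot=6, i=-1
j=0: 3≤6, i=0, swap(0,0) ⇒ [3,12,11,13,15,7,8,5,14,4,2,6]
j=1: 12>6, skip
j=2: 11>6, skip
j=3: 13>6, skip
j=4: 15>6, skip
j=5: 7>6, skip
j=6: 8>6, skip
j=7: 5≤6, i=1, swap(1,7) ⇒ [3,5,11,13,15,7,8,12,14,4,2,6]
j=8: 14>6, skip
j=9: 4≤6, i=2, swap(2,9) ⇒ [3,5,4,13,15,7,8,12,14,11,2,6]
j=10: 2≤6, i=3, swap(3,10) ⇒ [3,5,4,2,15,7,8,12,14,11,13,6]
swap(4,11) ⇒ [3,5,4,2,6,7,8,12,14,11,13,15]; return 4

[3,5,4,2,6,7,8,12,14,11,13,15]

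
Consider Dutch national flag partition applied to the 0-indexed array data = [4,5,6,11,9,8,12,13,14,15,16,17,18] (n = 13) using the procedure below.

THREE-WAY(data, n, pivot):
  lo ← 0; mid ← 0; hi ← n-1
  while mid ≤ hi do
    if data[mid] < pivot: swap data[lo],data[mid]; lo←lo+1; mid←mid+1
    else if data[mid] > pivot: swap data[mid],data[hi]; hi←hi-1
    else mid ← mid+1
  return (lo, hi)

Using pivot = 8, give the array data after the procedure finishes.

lo=0 mid=0 hi=12
4<8: swap(0,0), lo=1 mid=1 ⇒ [4,5,6,11,9,8,12,13,14,15,16,17,18]
5<8: swap(1,1), lo=2 mid=2 ⇒ [4,5,6,11,9,8,12,13,14,15,16,17,18]
6<8: swap(2,2), lo=3 mid=3 ⇒ [4,5,6,11,9,8,12,13,14,15,16,17,18]
11>8: swap(3,12), hi=11 ⇒ [4,5,6,18,9,8,12,13,14,15,16,17,11]
18>8: swap(3,11), hi=10 ⇒ [4,5,6,17,9,8,12,13,14,15,16,18,11]
17>8: swap(3,10), hi=9 ⇒ [4,5,6,16,9,8,12,13,14,15,17,18,11]
16>8: swap(3,9), hi=8 ⇒ [4,5,6,15,9,8,12,13,14,16,17,18,11]
15>8: swap(3,8), hi=7 ⇒ [4,5,6,14,9,8,12,13,15,16,17,18,11]
14>8: swap(3,7), hi=6 ⇒ [4,5,6,13,9,8,12,14,15,16,17,18,11]
13>8: swap(3,6), hi=5 ⇒ [4,5,6,12,9,8,13,14,15,16,17,18,11]
12>8: swap(3,5), hi=4 ⇒ [4,5,6,8,9,12,13,14,15,16,17,18,11]
8=8: mid=4
9>8: swap(4,4), hi=3 ⇒ [4,5,6,8,9,12,13,14,15,16,17,18,11]
done. lo=3 hi=3; data=[4,5,6,8,9,12,13,14,15,16,17,18,11]

[4,5,6,8,9,12,13,14,15,16,17,18,11]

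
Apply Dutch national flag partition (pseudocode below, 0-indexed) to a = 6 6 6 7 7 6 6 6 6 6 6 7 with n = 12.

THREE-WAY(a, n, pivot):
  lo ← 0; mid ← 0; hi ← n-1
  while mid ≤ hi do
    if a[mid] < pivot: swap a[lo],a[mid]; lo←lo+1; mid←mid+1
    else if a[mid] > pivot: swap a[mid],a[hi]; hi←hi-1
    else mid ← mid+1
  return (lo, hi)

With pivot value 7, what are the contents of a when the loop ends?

lo=0 mid=0 hi=11
6<7: swap(0,0), lo=1 mid=1 ⇒ 6 6 6 7 7 6 6 6 6 6 6 7
6<7: swap(1,1), lo=2 mid=2 ⇒ 6 6 6 7 7 6 6 6 6 6 6 7
6<7: swap(2,2), lo=3 mid=3 ⇒ 6 6 6 7 7 6 6 6 6 6 6 7
7=7: mid=4
7=7: mid=5
6<7: swap(3,5), lo=4 mid=6 ⇒ 6 6 6 6 7 7 6 6 6 6 6 7
6<7: swap(4,6), lo=5 mid=7 ⇒ 6 6 6 6 6 7 7 6 6 6 6 7
6<7: swap(5,7), lo=6 mid=8 ⇒ 6 6 6 6 6 6 7 7 6 6 6 7
6<7: swap(6,8), lo=7 mid=9 ⇒ 6 6 6 6 6 6 6 7 7 6 6 7
6<7: swap(7,9), lo=8 mid=10 ⇒ 6 6 6 6 6 6 6 6 7 7 6 7
6<7: swap(8,10), lo=9 mid=11 ⇒ 6 6 6 6 6 6 6 6 6 7 7 7
7=7: mid=12
done. lo=9 hi=11; a=6 6 6 6 6 6 6 6 6 7 7 7

6 6 6 6 6 6 6 6 6 7 7 7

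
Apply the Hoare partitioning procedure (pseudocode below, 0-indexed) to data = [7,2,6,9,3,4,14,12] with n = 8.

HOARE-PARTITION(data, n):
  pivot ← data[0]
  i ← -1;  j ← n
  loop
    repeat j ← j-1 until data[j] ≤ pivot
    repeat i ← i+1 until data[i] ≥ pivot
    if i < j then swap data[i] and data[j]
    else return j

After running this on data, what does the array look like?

pivot = data[0] = 7; i = -1, j = 8
j→5 (data[5]=4≤7), i→0 (data[0]=7≥7); i<j, swap → [4,2,6,9,3,7,14,12]
j→4 (data[4]=3≤7), i→3 (data[3]=9≥7); i<j, swap → [4,2,6,3,9,7,14,12]
j→3, i→4; i≥j, return j=3. data = [4,2,6,3,9,7,14,12]

[4,2,6,3,9,7,14,12]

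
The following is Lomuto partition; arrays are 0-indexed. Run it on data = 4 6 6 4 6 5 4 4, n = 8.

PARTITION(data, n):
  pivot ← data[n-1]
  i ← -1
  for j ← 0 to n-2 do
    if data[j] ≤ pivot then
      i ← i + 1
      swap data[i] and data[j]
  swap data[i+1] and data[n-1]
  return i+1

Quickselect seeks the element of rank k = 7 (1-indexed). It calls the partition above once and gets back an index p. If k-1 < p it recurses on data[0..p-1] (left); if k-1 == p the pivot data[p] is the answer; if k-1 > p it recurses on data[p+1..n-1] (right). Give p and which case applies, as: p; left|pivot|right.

pivot=4, i=-1
j=0: 4≤4, i=0, swap(0,0) ⇒ 4 6 6 4 6 5 4 4
j=1: 6>4, skip
j=2: 6>4, skip
j=3: 4≤4, i=1, swap(1,3) ⇒ 4 4 6 6 6 5 4 4
j=4: 6>4, skip
j=5: 5>4, skip
j=6: 4≤4, i=2, swap(2,6) ⇒ 4 4 4 6 6 5 6 4
swap(3,7) ⇒ 4 4 4 4 6 5 6 6; return 3
p = 3; k-1 = 6 > 3 ⇒ right

3; right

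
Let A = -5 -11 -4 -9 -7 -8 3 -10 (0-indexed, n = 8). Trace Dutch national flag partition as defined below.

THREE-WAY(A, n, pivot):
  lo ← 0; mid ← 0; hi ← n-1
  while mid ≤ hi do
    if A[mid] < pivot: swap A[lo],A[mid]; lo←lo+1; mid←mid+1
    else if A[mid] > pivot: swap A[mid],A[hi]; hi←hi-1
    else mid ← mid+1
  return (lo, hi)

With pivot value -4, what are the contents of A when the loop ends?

lo=0 mid=0 hi=7
-5<-4: swap(0,0), lo=1 mid=1 ⇒ -5 -11 -4 -9 -7 -8 3 -10
-11<-4: swap(1,1), lo=2 mid=2 ⇒ -5 -11 -4 -9 -7 -8 3 -10
-4=-4: mid=3
-9<-4: swap(2,3), lo=3 mid=4 ⇒ -5 -11 -9 -4 -7 -8 3 -10
-7<-4: swap(3,4), lo=4 mid=5 ⇒ -5 -11 -9 -7 -4 -8 3 -10
-8<-4: swap(4,5), lo=5 mid=6 ⇒ -5 -11 -9 -7 -8 -4 3 -10
3>-4: swap(6,7), hi=6 ⇒ -5 -11 -9 -7 -8 -4 -10 3
-10<-4: swap(5,6), lo=6 mid=7 ⇒ -5 -11 -9 -7 -8 -10 -4 3
done. lo=6 hi=6; A=-5 -11 -9 -7 -8 -10 -4 3

-5 -11 -9 -7 -8 -10 -4 3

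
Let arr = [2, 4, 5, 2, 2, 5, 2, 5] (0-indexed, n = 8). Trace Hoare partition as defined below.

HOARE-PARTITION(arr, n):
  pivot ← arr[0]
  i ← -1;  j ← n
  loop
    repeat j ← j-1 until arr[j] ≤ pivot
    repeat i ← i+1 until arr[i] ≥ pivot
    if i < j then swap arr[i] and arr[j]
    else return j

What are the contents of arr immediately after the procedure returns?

[2, 2, 2, 5, 4, 5, 2, 5]

pivot=2
j stops at 6 (2), i stops at 0 (2); swap ⇒ [2, 4, 5, 2, 2, 5, 2, 5]
j stops at 4 (2), i stops at 1 (4); swap ⇒ [2, 2, 5, 2, 4, 5, 2, 5]
j stops at 3 (2), i stops at 2 (5); swap ⇒ [2, 2, 2, 5, 4, 5, 2, 5]
j stops at 2, i stops at 3; i≥j ⇒ return 2. arr=[2, 2, 2, 5, 4, 5, 2, 5]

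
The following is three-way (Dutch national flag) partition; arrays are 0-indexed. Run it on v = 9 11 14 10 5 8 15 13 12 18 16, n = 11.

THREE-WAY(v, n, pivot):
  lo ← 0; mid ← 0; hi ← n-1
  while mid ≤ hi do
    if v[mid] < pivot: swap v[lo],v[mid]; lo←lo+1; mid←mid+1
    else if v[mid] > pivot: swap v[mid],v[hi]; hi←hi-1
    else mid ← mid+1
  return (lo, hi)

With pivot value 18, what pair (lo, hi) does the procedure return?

(10, 10)

lo=0 mid=0 hi=10
9<18: swap(0,0), lo=1 mid=1 ⇒ 9 11 14 10 5 8 15 13 12 18 16
11<18: swap(1,1), lo=2 mid=2 ⇒ 9 11 14 10 5 8 15 13 12 18 16
14<18: swap(2,2), lo=3 mid=3 ⇒ 9 11 14 10 5 8 15 13 12 18 16
10<18: swap(3,3), lo=4 mid=4 ⇒ 9 11 14 10 5 8 15 13 12 18 16
5<18: swap(4,4), lo=5 mid=5 ⇒ 9 11 14 10 5 8 15 13 12 18 16
8<18: swap(5,5), lo=6 mid=6 ⇒ 9 11 14 10 5 8 15 13 12 18 16
15<18: swap(6,6), lo=7 mid=7 ⇒ 9 11 14 10 5 8 15 13 12 18 16
13<18: swap(7,7), lo=8 mid=8 ⇒ 9 11 14 10 5 8 15 13 12 18 16
12<18: swap(8,8), lo=9 mid=9 ⇒ 9 11 14 10 5 8 15 13 12 18 16
18=18: mid=10
16<18: swap(9,10), lo=10 mid=11 ⇒ 9 11 14 10 5 8 15 13 12 16 18
done. lo=10 hi=10; v=9 11 14 10 5 8 15 13 12 16 18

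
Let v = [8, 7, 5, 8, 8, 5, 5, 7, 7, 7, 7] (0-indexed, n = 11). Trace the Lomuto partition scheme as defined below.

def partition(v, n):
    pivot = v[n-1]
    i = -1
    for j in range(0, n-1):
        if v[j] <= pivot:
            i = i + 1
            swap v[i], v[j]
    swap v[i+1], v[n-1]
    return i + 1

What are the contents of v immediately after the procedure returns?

[7, 5, 5, 5, 7, 7, 7, 7, 8, 8, 8]

pivot=7, i=-1
j=0: 8>7, skip
j=1: 7≤7, i=0, swap(0,1) ⇒ [7, 8, 5, 8, 8, 5, 5, 7, 7, 7, 7]
j=2: 5≤7, i=1, swap(1,2) ⇒ [7, 5, 8, 8, 8, 5, 5, 7, 7, 7, 7]
j=3: 8>7, skip
j=4: 8>7, skip
j=5: 5≤7, i=2, swap(2,5) ⇒ [7, 5, 5, 8, 8, 8, 5, 7, 7, 7, 7]
j=6: 5≤7, i=3, swap(3,6) ⇒ [7, 5, 5, 5, 8, 8, 8, 7, 7, 7, 7]
j=7: 7≤7, i=4, swap(4,7) ⇒ [7, 5, 5, 5, 7, 8, 8, 8, 7, 7, 7]
j=8: 7≤7, i=5, swap(5,8) ⇒ [7, 5, 5, 5, 7, 7, 8, 8, 8, 7, 7]
j=9: 7≤7, i=6, swap(6,9) ⇒ [7, 5, 5, 5, 7, 7, 7, 8, 8, 8, 7]
swap(7,10) ⇒ [7, 5, 5, 5, 7, 7, 7, 7, 8, 8, 8]; return 7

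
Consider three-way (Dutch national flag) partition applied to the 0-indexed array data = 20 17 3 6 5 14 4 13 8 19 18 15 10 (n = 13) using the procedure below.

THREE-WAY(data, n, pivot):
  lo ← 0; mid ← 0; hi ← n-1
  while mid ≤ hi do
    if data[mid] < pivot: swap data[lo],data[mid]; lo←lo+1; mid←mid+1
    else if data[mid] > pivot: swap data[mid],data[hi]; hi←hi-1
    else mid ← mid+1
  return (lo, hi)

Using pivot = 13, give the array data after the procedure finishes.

pivot = 13; lo=0, mid=0, hi=12
data[mid]=20>13: swap data[0],data[12]; hi=11 → 10 17 3 6 5 14 4 13 8 19 18 15 20
data[mid]=10<13: swap data[0],data[0]; lo=1,mid=1 → 10 17 3 6 5 14 4 13 8 19 18 15 20
data[mid]=17>13: swap data[1],data[11]; hi=10 → 10 15 3 6 5 14 4 13 8 19 18 17 20
data[mid]=15>13: swap data[1],data[10]; hi=9 → 10 18 3 6 5 14 4 13 8 19 15 17 20
data[mid]=18>13: swap data[1],data[9]; hi=8 → 10 19 3 6 5 14 4 13 8 18 15 17 20
data[mid]=19>13: swap data[1],data[8]; hi=7 → 10 8 3 6 5 14 4 13 19 18 15 17 20
data[mid]=8<13: swap data[1],data[1]; lo=2,mid=2 → 10 8 3 6 5 14 4 13 19 18 15 17 20
data[mid]=3<13: swap data[2],data[2]; lo=3,mid=3 → 10 8 3 6 5 14 4 13 19 18 15 17 20
data[mid]=6<13: swap data[3],data[3]; lo=4,mid=4 → 10 8 3 6 5 14 4 13 19 18 15 17 20
data[mid]=5<13: swap data[4],data[4]; lo=5,mid=5 → 10 8 3 6 5 14 4 13 19 18 15 17 20
data[mid]=14>13: swap data[5],data[7]; hi=6 → 10 8 3 6 5 13 4 14 19 18 15 17 20
data[mid]=13=13: mid=6
data[mid]=4<13: swap data[5],data[6]; lo=6,mid=7 → 10 8 3 6 5 4 13 14 19 18 15 17 20
end: lo=6, hi=6; data = 10 8 3 6 5 4 13 14 19 18 15 17 20

10 8 3 6 5 4 13 14 19 18 15 17 20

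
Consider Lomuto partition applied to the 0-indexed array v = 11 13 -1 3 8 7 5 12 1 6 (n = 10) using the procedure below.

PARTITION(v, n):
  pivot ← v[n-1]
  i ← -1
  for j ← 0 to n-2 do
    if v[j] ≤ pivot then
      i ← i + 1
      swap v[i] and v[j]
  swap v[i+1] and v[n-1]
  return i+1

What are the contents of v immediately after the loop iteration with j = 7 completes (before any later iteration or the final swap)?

pivot = v[9] = 6; i = -1
j=0: v[0]=11 > 6 → no swap
j=1: v[1]=13 > 6 → no swap
j=2: v[2]=-1 ≤ 6 → i=0, swap v[0],v[2] → -1 13 11 3 8 7 5 12 1 6
j=3: v[3]=3 ≤ 6 → i=1, swap v[1],v[3] → -1 3 11 13 8 7 5 12 1 6
j=4: v[4]=8 > 6 → no swap
j=5: v[5]=7 > 6 → no swap
j=6: v[6]=5 ≤ 6 → i=2, swap v[2],v[6] → -1 3 5 13 8 7 11 12 1 6
j=7: v[7]=12 > 6 → no swap
(after j=7) v = -1 3 5 13 8 7 11 12 1 6

-1 3 5 13 8 7 11 12 1 6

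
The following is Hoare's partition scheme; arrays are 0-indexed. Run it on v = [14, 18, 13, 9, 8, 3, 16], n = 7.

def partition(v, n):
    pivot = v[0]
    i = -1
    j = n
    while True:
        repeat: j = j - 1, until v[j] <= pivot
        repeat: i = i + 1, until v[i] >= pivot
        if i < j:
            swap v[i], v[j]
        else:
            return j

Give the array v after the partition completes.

pivot=14
j stops at 5 (3), i stops at 0 (14); swap ⇒ [3, 18, 13, 9, 8, 14, 16]
j stops at 4 (8), i stops at 1 (18); swap ⇒ [3, 8, 13, 9, 18, 14, 16]
j stops at 3, i stops at 4; i≥j ⇒ return 3. v=[3, 8, 13, 9, 18, 14, 16]

[3, 8, 13, 9, 18, 14, 16]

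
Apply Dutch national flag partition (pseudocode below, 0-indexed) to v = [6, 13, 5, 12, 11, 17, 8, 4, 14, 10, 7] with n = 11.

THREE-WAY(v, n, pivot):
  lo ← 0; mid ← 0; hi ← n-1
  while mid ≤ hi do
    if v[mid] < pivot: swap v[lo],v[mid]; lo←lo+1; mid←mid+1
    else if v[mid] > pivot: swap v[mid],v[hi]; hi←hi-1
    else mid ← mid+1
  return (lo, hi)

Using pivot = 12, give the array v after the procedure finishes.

lo=0 mid=0 hi=10
6<12: swap(0,0), lo=1 mid=1 ⇒ [6, 13, 5, 12, 11, 17, 8, 4, 14, 10, 7]
13>12: swap(1,10), hi=9 ⇒ [6, 7, 5, 12, 11, 17, 8, 4, 14, 10, 13]
7<12: swap(1,1), lo=2 mid=2 ⇒ [6, 7, 5, 12, 11, 17, 8, 4, 14, 10, 13]
5<12: swap(2,2), lo=3 mid=3 ⇒ [6, 7, 5, 12, 11, 17, 8, 4, 14, 10, 13]
12=12: mid=4
11<12: swap(3,4), lo=4 mid=5 ⇒ [6, 7, 5, 11, 12, 17, 8, 4, 14, 10, 13]
17>12: swap(5,9), hi=8 ⇒ [6, 7, 5, 11, 12, 10, 8, 4, 14, 17, 13]
10<12: swap(4,5), lo=5 mid=6 ⇒ [6, 7, 5, 11, 10, 12, 8, 4, 14, 17, 13]
8<12: swap(5,6), lo=6 mid=7 ⇒ [6, 7, 5, 11, 10, 8, 12, 4, 14, 17, 13]
4<12: swap(6,7), lo=7 mid=8 ⇒ [6, 7, 5, 11, 10, 8, 4, 12, 14, 17, 13]
14>12: swap(8,8), hi=7 ⇒ [6, 7, 5, 11, 10, 8, 4, 12, 14, 17, 13]
done. lo=7 hi=7; v=[6, 7, 5, 11, 10, 8, 4, 12, 14, 17, 13]

[6, 7, 5, 11, 10, 8, 4, 12, 14, 17, 13]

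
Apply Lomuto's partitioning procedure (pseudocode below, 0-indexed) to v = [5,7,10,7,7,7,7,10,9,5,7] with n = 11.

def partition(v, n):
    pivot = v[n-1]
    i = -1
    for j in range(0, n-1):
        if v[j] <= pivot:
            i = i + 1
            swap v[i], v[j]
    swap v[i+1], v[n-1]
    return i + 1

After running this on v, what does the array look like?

pivot=7, i=-1
j=0: 5≤7, i=0, swap(0,0) ⇒ [5,7,10,7,7,7,7,10,9,5,7]
j=1: 7≤7, i=1, swap(1,1) ⇒ [5,7,10,7,7,7,7,10,9,5,7]
j=2: 10>7, skip
j=3: 7≤7, i=2, swap(2,3) ⇒ [5,7,7,10,7,7,7,10,9,5,7]
j=4: 7≤7, i=3, swap(3,4) ⇒ [5,7,7,7,10,7,7,10,9,5,7]
j=5: 7≤7, i=4, swap(4,5) ⇒ [5,7,7,7,7,10,7,10,9,5,7]
j=6: 7≤7, i=5, swap(5,6) ⇒ [5,7,7,7,7,7,10,10,9,5,7]
j=7: 10>7, skip
j=8: 9>7, skip
j=9: 5≤7, i=6, swap(6,9) ⇒ [5,7,7,7,7,7,5,10,9,10,7]
swap(7,10) ⇒ [5,7,7,7,7,7,5,7,9,10,10]; return 7

[5,7,7,7,7,7,5,7,9,10,10]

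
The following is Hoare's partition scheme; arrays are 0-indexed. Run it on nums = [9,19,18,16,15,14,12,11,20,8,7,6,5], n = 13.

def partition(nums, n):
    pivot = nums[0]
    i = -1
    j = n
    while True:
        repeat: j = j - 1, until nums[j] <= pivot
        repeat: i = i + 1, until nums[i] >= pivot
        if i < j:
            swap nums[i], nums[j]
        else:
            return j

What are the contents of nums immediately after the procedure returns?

[5,6,7,8,15,14,12,11,20,16,18,19,9]

pivot = nums[0] = 9; i = -1, j = 13
j→12 (nums[12]=5≤9), i→0 (nums[0]=9≥9); i<j, swap → [5,19,18,16,15,14,12,11,20,8,7,6,9]
j→11 (nums[11]=6≤9), i→1 (nums[1]=19≥9); i<j, swap → [5,6,18,16,15,14,12,11,20,8,7,19,9]
j→10 (nums[10]=7≤9), i→2 (nums[2]=18≥9); i<j, swap → [5,6,7,16,15,14,12,11,20,8,18,19,9]
j→9 (nums[9]=8≤9), i→3 (nums[3]=16≥9); i<j, swap → [5,6,7,8,15,14,12,11,20,16,18,19,9]
j→3, i→4; i≥j, return j=3. nums = [5,6,7,8,15,14,12,11,20,16,18,19,9]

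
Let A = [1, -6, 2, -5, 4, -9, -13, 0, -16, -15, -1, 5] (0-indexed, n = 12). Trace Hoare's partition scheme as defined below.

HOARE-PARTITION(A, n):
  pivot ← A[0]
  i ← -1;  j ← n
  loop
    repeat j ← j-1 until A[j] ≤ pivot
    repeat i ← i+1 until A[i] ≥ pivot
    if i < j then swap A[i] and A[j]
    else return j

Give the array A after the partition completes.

[-1, -6, -15, -5, -16, -9, -13, 0, 4, 2, 1, 5]

pivot = A[0] = 1; i = -1, j = 12
j→10 (A[10]=-1≤1), i→0 (A[0]=1≥1); i<j, swap → [-1, -6, 2, -5, 4, -9, -13, 0, -16, -15, 1, 5]
j→9 (A[9]=-15≤1), i→2 (A[2]=2≥1); i<j, swap → [-1, -6, -15, -5, 4, -9, -13, 0, -16, 2, 1, 5]
j→8 (A[8]=-16≤1), i→4 (A[4]=4≥1); i<j, swap → [-1, -6, -15, -5, -16, -9, -13, 0, 4, 2, 1, 5]
j→7, i→8; i≥j, return j=7. A = [-1, -6, -15, -5, -16, -9, -13, 0, 4, 2, 1, 5]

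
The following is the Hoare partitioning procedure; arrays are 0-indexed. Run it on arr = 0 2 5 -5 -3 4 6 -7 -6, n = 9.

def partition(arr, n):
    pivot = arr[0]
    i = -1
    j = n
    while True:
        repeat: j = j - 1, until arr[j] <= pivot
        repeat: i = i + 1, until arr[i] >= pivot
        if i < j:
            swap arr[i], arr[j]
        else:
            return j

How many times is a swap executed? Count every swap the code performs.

pivot = arr[0] = 0; i = -1, j = 9
j→8 (arr[8]=-6≤0), i→0 (arr[0]=0≥0); i<j, swap → -6 2 5 -5 -3 4 6 -7 0
j→7 (arr[7]=-7≤0), i→1 (arr[1]=2≥0); i<j, swap → -6 -7 5 -5 -3 4 6 2 0
j→4 (arr[4]=-3≤0), i→2 (arr[2]=5≥0); i<j, swap → -6 -7 -3 -5 5 4 6 2 0
j→3, i→4; i≥j, return j=3. arr = -6 -7 -3 -5 5 4 6 2 0

3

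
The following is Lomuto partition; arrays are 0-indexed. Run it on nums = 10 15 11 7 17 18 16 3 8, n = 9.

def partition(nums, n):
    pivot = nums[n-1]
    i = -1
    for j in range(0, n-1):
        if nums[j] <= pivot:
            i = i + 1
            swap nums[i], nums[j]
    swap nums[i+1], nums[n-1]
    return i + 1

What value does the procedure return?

pivot=8, i=-1
j=0: 10>8, skip
j=1: 15>8, skip
j=2: 11>8, skip
j=3: 7≤8, i=0, swap(0,3) ⇒ 7 15 11 10 17 18 16 3 8
j=4: 17>8, skip
j=5: 18>8, skip
j=6: 16>8, skip
j=7: 3≤8, i=1, swap(1,7) ⇒ 7 3 11 10 17 18 16 15 8
swap(2,8) ⇒ 7 3 8 10 17 18 16 15 11; return 2

2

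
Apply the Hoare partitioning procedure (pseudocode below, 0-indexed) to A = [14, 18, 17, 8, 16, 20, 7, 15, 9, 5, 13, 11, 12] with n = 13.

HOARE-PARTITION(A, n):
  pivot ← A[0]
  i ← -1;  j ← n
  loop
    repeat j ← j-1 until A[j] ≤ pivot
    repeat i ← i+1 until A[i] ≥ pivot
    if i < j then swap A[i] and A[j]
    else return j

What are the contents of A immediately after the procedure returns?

[12, 11, 13, 8, 5, 9, 7, 15, 20, 16, 17, 18, 14]

pivot = A[0] = 14; i = -1, j = 13
j→12 (A[12]=12≤14), i→0 (A[0]=14≥14); i<j, swap → [12, 18, 17, 8, 16, 20, 7, 15, 9, 5, 13, 11, 14]
j→11 (A[11]=11≤14), i→1 (A[1]=18≥14); i<j, swap → [12, 11, 17, 8, 16, 20, 7, 15, 9, 5, 13, 18, 14]
j→10 (A[10]=13≤14), i→2 (A[2]=17≥14); i<j, swap → [12, 11, 13, 8, 16, 20, 7, 15, 9, 5, 17, 18, 14]
j→9 (A[9]=5≤14), i→4 (A[4]=16≥14); i<j, swap → [12, 11, 13, 8, 5, 20, 7, 15, 9, 16, 17, 18, 14]
j→8 (A[8]=9≤14), i→5 (A[5]=20≥14); i<j, swap → [12, 11, 13, 8, 5, 9, 7, 15, 20, 16, 17, 18, 14]
j→6, i→7; i≥j, return j=6. A = [12, 11, 13, 8, 5, 9, 7, 15, 20, 16, 17, 18, 14]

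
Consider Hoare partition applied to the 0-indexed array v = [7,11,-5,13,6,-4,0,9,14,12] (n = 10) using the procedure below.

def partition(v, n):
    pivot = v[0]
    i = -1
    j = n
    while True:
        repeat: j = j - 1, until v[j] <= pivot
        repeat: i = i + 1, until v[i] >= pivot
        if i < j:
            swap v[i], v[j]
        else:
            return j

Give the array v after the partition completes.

pivot=7
j stops at 6 (0), i stops at 0 (7); swap ⇒ [0,11,-5,13,6,-4,7,9,14,12]
j stops at 5 (-4), i stops at 1 (11); swap ⇒ [0,-4,-5,13,6,11,7,9,14,12]
j stops at 4 (6), i stops at 3 (13); swap ⇒ [0,-4,-5,6,13,11,7,9,14,12]
j stops at 3, i stops at 4; i≥j ⇒ return 3. v=[0,-4,-5,6,13,11,7,9,14,12]

[0,-4,-5,6,13,11,7,9,14,12]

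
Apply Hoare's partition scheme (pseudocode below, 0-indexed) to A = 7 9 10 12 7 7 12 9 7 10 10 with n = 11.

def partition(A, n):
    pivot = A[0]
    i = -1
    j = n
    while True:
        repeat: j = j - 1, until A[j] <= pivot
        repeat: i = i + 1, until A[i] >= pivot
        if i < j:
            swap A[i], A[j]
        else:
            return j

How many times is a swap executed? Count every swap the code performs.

pivot = A[0] = 7; i = -1, j = 11
j→8 (A[8]=7≤7), i→0 (A[0]=7≥7); i<j, swap → 7 9 10 12 7 7 12 9 7 10 10
j→5 (A[5]=7≤7), i→1 (A[1]=9≥7); i<j, swap → 7 7 10 12 7 9 12 9 7 10 10
j→4 (A[4]=7≤7), i→2 (A[2]=10≥7); i<j, swap → 7 7 7 12 10 9 12 9 7 10 10
j→2, i→3; i≥j, return j=2. A = 7 7 7 12 10 9 12 9 7 10 10

3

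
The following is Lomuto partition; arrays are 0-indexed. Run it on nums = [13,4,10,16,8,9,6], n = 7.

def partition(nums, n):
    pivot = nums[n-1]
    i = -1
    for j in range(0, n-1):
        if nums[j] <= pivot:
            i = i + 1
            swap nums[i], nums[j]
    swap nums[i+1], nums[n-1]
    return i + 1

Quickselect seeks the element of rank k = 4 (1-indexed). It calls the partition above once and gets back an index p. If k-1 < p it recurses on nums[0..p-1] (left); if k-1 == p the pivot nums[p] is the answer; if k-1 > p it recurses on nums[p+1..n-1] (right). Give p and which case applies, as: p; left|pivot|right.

1; right

pivot = nums[6] = 6; i = -1
j=0: nums[0]=13 > 6 → no swap
j=1: nums[1]=4 ≤ 6 → i=0, swap nums[0],nums[1] → [4,13,10,16,8,9,6]
j=2: nums[2]=10 > 6 → no swap
j=3: nums[3]=16 > 6 → no swap
j=4: nums[4]=8 > 6 → no swap
j=5: nums[5]=9 > 6 → no swap
final swap nums[1],nums[6] → [4,6,10,16,8,9,13]; return 1
p = 1; k-1 = 3 > 1 ⇒ right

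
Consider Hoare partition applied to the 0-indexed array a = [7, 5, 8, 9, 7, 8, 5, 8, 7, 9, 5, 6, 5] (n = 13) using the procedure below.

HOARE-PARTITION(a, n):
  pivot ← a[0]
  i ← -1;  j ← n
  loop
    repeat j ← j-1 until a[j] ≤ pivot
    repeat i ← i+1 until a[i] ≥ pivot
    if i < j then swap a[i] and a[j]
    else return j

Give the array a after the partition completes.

pivot = a[0] = 7; i = -1, j = 13
j→12 (a[12]=5≤7), i→0 (a[0]=7≥7); i<j, swap → [5, 5, 8, 9, 7, 8, 5, 8, 7, 9, 5, 6, 7]
j→11 (a[11]=6≤7), i→2 (a[2]=8≥7); i<j, swap → [5, 5, 6, 9, 7, 8, 5, 8, 7, 9, 5, 8, 7]
j→10 (a[10]=5≤7), i→3 (a[3]=9≥7); i<j, swap → [5, 5, 6, 5, 7, 8, 5, 8, 7, 9, 9, 8, 7]
j→8 (a[8]=7≤7), i→4 (a[4]=7≥7); i<j, swap → [5, 5, 6, 5, 7, 8, 5, 8, 7, 9, 9, 8, 7]
j→6 (a[6]=5≤7), i→5 (a[5]=8≥7); i<j, swap → [5, 5, 6, 5, 7, 5, 8, 8, 7, 9, 9, 8, 7]
j→5, i→6; i≥j, return j=5. a = [5, 5, 6, 5, 7, 5, 8, 8, 7, 9, 9, 8, 7]

[5, 5, 6, 5, 7, 5, 8, 8, 7, 9, 9, 8, 7]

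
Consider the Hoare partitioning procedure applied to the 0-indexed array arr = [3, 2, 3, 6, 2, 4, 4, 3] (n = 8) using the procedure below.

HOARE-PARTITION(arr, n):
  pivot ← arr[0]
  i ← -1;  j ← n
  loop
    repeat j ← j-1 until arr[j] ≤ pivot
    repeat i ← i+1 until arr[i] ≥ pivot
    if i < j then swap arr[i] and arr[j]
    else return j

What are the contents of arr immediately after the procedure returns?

[3, 2, 2, 6, 3, 4, 4, 3]

pivot=3
j stops at 7 (3), i stops at 0 (3); swap ⇒ [3, 2, 3, 6, 2, 4, 4, 3]
j stops at 4 (2), i stops at 2 (3); swap ⇒ [3, 2, 2, 6, 3, 4, 4, 3]
j stops at 2, i stops at 3; i≥j ⇒ return 2. arr=[3, 2, 2, 6, 3, 4, 4, 3]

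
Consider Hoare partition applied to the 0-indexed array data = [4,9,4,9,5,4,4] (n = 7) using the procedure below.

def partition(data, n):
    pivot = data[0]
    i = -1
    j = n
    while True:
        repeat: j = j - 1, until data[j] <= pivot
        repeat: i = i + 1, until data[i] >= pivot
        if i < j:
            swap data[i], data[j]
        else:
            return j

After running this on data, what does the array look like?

[4,4,4,9,5,9,4]

pivot = data[0] = 4; i = -1, j = 7
j→6 (data[6]=4≤4), i→0 (data[0]=4≥4); i<j, swap → [4,9,4,9,5,4,4]
j→5 (data[5]=4≤4), i→1 (data[1]=9≥4); i<j, swap → [4,4,4,9,5,9,4]
j→2, i→2; i≥j, return j=2. data = [4,4,4,9,5,9,4]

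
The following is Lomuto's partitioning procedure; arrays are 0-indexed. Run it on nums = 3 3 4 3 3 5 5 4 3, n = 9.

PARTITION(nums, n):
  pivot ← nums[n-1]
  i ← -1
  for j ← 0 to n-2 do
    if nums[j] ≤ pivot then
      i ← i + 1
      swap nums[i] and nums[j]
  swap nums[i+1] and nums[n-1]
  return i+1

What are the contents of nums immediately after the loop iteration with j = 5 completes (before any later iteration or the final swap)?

3 3 3 3 4 5 5 4 3

pivot = nums[8] = 3; i = -1
j=0: nums[0]=3 ≤ 3 → i=0, swap nums[0],nums[0] (no change) → 3 3 4 3 3 5 5 4 3
j=1: nums[1]=3 ≤ 3 → i=1, swap nums[1],nums[1] (no change) → 3 3 4 3 3 5 5 4 3
j=2: nums[2]=4 > 3 → no swap
j=3: nums[3]=3 ≤ 3 → i=2, swap nums[2],nums[3] → 3 3 3 4 3 5 5 4 3
j=4: nums[4]=3 ≤ 3 → i=3, swap nums[3],nums[4] → 3 3 3 3 4 5 5 4 3
j=5: nums[5]=5 > 3 → no swap
(after j=5) nums = 3 3 3 3 4 5 5 4 3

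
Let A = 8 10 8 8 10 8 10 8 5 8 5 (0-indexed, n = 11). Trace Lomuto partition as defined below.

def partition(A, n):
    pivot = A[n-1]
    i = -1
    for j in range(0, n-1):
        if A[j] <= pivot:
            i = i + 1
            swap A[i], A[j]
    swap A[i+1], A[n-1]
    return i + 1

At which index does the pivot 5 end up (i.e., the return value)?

pivot=5, i=-1
j=0: 8>5, skip
j=1: 10>5, skip
j=2: 8>5, skip
j=3: 8>5, skip
j=4: 10>5, skip
j=5: 8>5, skip
j=6: 10>5, skip
j=7: 8>5, skip
j=8: 5≤5, i=0, swap(0,8) ⇒ 5 10 8 8 10 8 10 8 8 8 5
j=9: 8>5, skip
swap(1,10) ⇒ 5 5 8 8 10 8 10 8 8 8 10; return 1

1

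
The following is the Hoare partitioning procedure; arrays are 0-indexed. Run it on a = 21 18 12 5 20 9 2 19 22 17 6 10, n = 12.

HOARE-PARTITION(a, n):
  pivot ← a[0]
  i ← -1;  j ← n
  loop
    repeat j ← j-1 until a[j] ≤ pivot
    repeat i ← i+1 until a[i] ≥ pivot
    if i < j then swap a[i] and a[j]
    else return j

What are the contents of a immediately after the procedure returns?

10 18 12 5 20 9 2 19 6 17 22 21

pivot=21
j stops at 11 (10), i stops at 0 (21); swap ⇒ 10 18 12 5 20 9 2 19 22 17 6 21
j stops at 10 (6), i stops at 8 (22); swap ⇒ 10 18 12 5 20 9 2 19 6 17 22 21
j stops at 9, i stops at 10; i≥j ⇒ return 9. a=10 18 12 5 20 9 2 19 6 17 22 21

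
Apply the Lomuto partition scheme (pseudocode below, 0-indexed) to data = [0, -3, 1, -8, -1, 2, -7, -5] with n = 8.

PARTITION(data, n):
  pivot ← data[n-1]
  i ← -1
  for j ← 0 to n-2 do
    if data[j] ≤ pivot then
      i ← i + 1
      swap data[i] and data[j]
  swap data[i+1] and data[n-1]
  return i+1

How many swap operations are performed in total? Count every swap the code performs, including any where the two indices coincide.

pivot = data[7] = -5; i = -1
j=0: data[0]=0 > -5 → no swap
j=1: data[1]=-3 > -5 → no swap
j=2: data[2]=1 > -5 → no swap
j=3: data[3]=-8 ≤ -5 → i=0, swap data[0],data[3] → [-8, -3, 1, 0, -1, 2, -7, -5]
j=4: data[4]=-1 > -5 → no swap
j=5: data[5]=2 > -5 → no swap
j=6: data[6]=-7 ≤ -5 → i=1, swap data[1],data[6] → [-8, -7, 1, 0, -1, 2, -3, -5]
final swap data[2],data[7] → [-8, -7, -5, 0, -1, 2, -3, 1]; return 2

3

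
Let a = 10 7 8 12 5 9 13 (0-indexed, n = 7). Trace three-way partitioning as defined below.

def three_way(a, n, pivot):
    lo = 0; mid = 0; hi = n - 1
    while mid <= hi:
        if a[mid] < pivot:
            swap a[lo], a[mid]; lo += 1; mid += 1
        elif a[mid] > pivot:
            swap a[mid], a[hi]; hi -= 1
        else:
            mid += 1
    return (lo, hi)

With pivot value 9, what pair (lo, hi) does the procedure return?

(3, 3)

lo=0 mid=0 hi=6
10>9: swap(0,6), hi=5 ⇒ 13 7 8 12 5 9 10
13>9: swap(0,5), hi=4 ⇒ 9 7 8 12 5 13 10
9=9: mid=1
7<9: swap(0,1), lo=1 mid=2 ⇒ 7 9 8 12 5 13 10
8<9: swap(1,2), lo=2 mid=3 ⇒ 7 8 9 12 5 13 10
12>9: swap(3,4), hi=3 ⇒ 7 8 9 5 12 13 10
5<9: swap(2,3), lo=3 mid=4 ⇒ 7 8 5 9 12 13 10
done. lo=3 hi=3; a=7 8 5 9 12 13 10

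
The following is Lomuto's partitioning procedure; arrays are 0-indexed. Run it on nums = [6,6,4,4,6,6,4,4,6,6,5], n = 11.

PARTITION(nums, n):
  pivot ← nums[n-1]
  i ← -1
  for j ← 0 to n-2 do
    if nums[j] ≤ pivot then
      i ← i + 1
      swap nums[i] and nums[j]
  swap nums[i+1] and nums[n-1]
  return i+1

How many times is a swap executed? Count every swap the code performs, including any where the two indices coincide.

pivot = nums[10] = 5; i = -1
j=0: nums[0]=6 > 5 → no swap
j=1: nums[1]=6 > 5 → no swap
j=2: nums[2]=4 ≤ 5 → i=0, swap nums[0],nums[2] → [4,6,6,4,6,6,4,4,6,6,5]
j=3: nums[3]=4 ≤ 5 → i=1, swap nums[1],nums[3] → [4,4,6,6,6,6,4,4,6,6,5]
j=4: nums[4]=6 > 5 → no swap
j=5: nums[5]=6 > 5 → no swap
j=6: nums[6]=4 ≤ 5 → i=2, swap nums[2],nums[6] → [4,4,4,6,6,6,6,4,6,6,5]
j=7: nums[7]=4 ≤ 5 → i=3, swap nums[3],nums[7] → [4,4,4,4,6,6,6,6,6,6,5]
j=8: nums[8]=6 > 5 → no swap
j=9: nums[9]=6 > 5 → no swap
final swap nums[4],nums[10] → [4,4,4,4,5,6,6,6,6,6,6]; return 4

5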